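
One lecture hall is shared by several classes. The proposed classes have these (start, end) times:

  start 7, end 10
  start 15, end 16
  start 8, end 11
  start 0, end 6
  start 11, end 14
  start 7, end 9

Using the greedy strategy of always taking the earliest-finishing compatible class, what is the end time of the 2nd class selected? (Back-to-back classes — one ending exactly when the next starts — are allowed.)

9

Order by finish time; keep every interval that doesn't clash with the previous kept one.
Sorted by end: (0,6)  (7,9)  (7,10)  (8,11)  (11,14)  (15,16)
take (0,6); take (7,9); skip (7,10); skip (8,11); take (11,14); take (15,16).
Selected: (0,6) (7,9) (11,14) (15,16)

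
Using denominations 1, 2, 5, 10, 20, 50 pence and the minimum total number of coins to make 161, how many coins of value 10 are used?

1

Greedy: take as many of the largest coin as possible, then repeat with the remainder.
161 − 3×50→11 − 1×10→1 − 1×1→0
Count of 10: 1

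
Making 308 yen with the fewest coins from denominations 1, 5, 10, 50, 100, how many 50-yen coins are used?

Use the largest denomination that fits, subtract, and repeat.
308 − 3×100→8 − 1×5→3 − 3×1→0
Count of 50: 0

0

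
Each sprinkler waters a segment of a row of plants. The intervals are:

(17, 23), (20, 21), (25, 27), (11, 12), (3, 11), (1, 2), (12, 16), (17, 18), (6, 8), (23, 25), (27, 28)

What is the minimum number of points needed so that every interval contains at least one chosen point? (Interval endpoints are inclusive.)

7

Process intervals by earliest right end; each time one isn't hit yet, stab at its right endpoint.
By right end: [1,2]  [6,8]  [3,11]  [11,12]  [12,16]  [17,18]  [20,21]  [17,23]  [23,25]  [25,27]  [27,28]
[1,2] uncovered → point at 2; [6,8] uncovered → point at 8; [11,12] uncovered → point at 12; [17,18] uncovered → point at 18; [20,21] uncovered → point at 21; [23,25] uncovered → point at 25; [27,28] uncovered → point at 28.
Points: 2, 8, 12, 18, 21, 25, 28 (7 total).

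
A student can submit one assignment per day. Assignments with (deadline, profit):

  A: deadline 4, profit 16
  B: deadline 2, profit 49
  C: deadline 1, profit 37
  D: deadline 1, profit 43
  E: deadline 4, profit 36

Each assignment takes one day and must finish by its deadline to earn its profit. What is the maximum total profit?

144

Sort by profit descending; place each in the latest free slot ≤ its deadline.
Profit order: B=49 D=43 C=37 E=36 A=16
Assign: B→slot 2, D→slot 1, C skipped, E→slot 4, A→slot 3.
Slots: [1:D] [2:B] [3:A] [4:E]
Profit = 43 + 49 + 16 + 36 = 144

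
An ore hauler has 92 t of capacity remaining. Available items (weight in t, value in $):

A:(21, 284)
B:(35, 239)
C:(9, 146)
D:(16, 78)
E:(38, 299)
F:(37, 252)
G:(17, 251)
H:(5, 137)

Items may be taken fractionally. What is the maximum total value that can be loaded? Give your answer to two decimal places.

Greedy by value/weight ratio, highest first.
Order: H (137/5=27.40) > C (146/9=16.22) > G (251/17=14.76) > A (284/21=13.52) > E (299/38=7.87) > B (239/35=6.83) > F (252/37=6.81) > D (78/16=4.88)
Fill: take H (5 @ 137) → take C (9 @ 146) → take G (17 @ 251) → take A (21 @ 284) → take E (38 @ 299) → take 2/35 of B → 13.66; 92/92 used.
Total value = 1130.66

1130.66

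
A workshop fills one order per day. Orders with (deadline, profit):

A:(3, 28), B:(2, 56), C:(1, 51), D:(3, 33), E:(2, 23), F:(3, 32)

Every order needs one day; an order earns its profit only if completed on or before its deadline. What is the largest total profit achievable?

140

Profit order: B=56 C=51 D=33 F=32 A=28 E=23
Assign: B→slot 2, C→slot 1, D→slot 3, F skipped, A skipped, E skipped.
Slots: [1:C] [2:B] [3:D]
Profit = 51 + 56 + 33 = 140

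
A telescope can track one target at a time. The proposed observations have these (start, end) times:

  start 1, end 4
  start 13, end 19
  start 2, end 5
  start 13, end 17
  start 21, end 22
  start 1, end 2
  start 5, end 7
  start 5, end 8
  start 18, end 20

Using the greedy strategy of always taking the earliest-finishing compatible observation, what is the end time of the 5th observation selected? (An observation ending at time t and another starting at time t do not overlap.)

Greedy by earliest finish: after sorting by end time, pick each interval compatible with the last pick.
Sorted by end: (1,2)  (1,4)  (2,5)  (5,7)  (5,8)  (13,17)  (13,19)  (18,20)  (21,22)
take (1,2); take (2,5); take (5,7); skip (5,8); take (13,17); take (18,20); take (21,22).
Selected: (1,2) (2,5) (5,7) (13,17) (18,20) (21,22)

20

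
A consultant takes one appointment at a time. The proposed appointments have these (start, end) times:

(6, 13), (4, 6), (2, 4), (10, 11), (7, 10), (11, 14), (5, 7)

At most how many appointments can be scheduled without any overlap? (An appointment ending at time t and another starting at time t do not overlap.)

Order by finish time; keep every interval that doesn't clash with the previous kept one.
Sorted by end: (2,4)  (4,6)  (5,7)  (7,10)  (10,11)  (6,13)  (11,14)
take (2,4); take (4,6); take (7,10); take (10,11); skip (6,13); take (11,14).
Selected 5 appointments.

5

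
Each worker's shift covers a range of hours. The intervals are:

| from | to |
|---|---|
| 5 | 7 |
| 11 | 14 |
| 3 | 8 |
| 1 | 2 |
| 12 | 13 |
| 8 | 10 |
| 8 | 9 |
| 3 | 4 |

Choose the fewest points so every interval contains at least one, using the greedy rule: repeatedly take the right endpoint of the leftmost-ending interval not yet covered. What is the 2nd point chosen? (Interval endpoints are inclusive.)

4

Process intervals by earliest right end; each time one isn't hit yet, stab at its right endpoint.
By right end: [1,2]  [3,4]  [5,7]  [3,8]  [8,9]  [8,10]  [12,13]  [11,14]
[1,2] uncovered → point at 2; [3,4] uncovered → point at 4; [5,7] uncovered → point at 7; [8,9] uncovered → point at 9; [12,13] uncovered → point at 13.
Points: 2, 4, 7, 9, 13 (5 total).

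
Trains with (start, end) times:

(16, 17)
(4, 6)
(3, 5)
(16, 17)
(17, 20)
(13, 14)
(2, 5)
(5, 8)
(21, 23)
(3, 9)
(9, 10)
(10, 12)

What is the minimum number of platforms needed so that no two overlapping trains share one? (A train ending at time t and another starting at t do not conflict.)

4

Events (time:±→running): 2:+→1 3:+→2 3:+→3 4:+→4 … peak 4.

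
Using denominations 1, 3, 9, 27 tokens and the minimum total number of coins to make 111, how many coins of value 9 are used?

111 = 4×27 + 1×3
Count of 9: 0

0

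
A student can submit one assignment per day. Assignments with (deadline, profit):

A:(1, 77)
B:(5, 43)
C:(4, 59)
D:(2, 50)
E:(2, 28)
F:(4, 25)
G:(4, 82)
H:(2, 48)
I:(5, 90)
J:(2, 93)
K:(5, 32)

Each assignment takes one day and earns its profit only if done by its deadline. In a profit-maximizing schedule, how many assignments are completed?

Sort by profit descending; place each in the latest free slot ≤ its deadline.
By profit: J(d2,93), I(d5,90), G(d4,82), A(d1,77), C(d4,59), D(d2,50), H(d2,48), B(d5,43), K(d5,32), E(d2,28), F(d4,25)
J→slot 2; I→slot 5; G→slot 4; A→slot 1; C→slot 3; D skipped; H skipped; B skipped; K skipped; E skipped; F skipped.
5 of 11 scheduled.

5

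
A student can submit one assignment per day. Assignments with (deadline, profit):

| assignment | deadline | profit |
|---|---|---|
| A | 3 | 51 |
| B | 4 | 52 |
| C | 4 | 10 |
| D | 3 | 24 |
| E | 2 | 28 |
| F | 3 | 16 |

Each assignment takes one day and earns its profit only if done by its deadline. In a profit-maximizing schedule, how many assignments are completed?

4

Profit order: B=52 A=51 E=28 D=24 F=16 C=10
Assign: B→slot 4, A→slot 3, E→slot 2, D→slot 1, F skipped, C skipped.
Slots: [1:D] [2:E] [3:A] [4:B]
4 of 6 scheduled.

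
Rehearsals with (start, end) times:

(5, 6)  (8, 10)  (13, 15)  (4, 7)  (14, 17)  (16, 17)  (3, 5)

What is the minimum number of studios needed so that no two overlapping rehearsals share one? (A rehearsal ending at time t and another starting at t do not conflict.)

2

The answer is the maximum number of intervals overlapping at any instant.
Events (time:±→running): 3:+→1 4:+→2 … peak 2.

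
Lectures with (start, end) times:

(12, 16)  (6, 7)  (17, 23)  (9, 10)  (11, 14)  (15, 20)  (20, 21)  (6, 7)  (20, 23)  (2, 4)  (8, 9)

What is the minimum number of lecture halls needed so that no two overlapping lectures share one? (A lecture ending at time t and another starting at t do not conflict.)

The answer is the maximum number of intervals overlapping at any instant.
starts: [2, 6, 6, 8, 9, 11, 12, 15, 17, 20, 20]
ends:   [4, 7, 7, 9, 10, 14, 16, 20, 21, 23, 23]
s2→1 e4→0 s6→1 s6→2 e7→1 e7→0 s8→1 e9→0 s9→1 e10→0 s11→1 s12→2 e14→1 s15→2 e16→1 s17→2 e20→1 s20→2 s20→3  — peak 3.

3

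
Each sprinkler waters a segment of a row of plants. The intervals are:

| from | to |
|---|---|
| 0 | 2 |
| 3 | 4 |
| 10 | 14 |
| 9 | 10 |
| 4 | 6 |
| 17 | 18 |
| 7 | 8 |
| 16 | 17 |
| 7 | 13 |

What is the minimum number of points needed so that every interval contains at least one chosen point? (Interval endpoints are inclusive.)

5

Sort by right endpoint; whenever an interval is uncovered, place a point at its right end.
Sorted: [0,2] [3,4] [4,6] [7,8] [9,10] [7,13] [10,14] [16,17] [17,18]
{[0,2]} hit by 2; {[3,4],[4,6]} hit by 4; {[7,8]} hit by 8; {[9,10],[7,13],[10,14]} hit by 10; {[16,17],[17,18]} hit by 17.
Points: 2, 4, 8, 10, 17 (5 total).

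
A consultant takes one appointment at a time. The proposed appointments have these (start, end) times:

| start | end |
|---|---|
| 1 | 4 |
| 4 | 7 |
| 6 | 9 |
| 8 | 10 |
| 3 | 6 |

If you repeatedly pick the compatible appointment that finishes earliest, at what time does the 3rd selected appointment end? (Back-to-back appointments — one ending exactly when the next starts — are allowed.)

10

Sort by end time and greedily take each interval whose start is ≥ the last chosen end.
Sorted by end: (1,4)  (3,6)  (4,7)  (6,9)  (8,10)
take (1,4); take (4,7); take (8,10).
Selected: (1,4) (4,7) (8,10)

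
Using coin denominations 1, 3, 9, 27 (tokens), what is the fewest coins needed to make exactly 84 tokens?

84 = 3×27 + 1×3
Total coins = 3 + 1 = 4

4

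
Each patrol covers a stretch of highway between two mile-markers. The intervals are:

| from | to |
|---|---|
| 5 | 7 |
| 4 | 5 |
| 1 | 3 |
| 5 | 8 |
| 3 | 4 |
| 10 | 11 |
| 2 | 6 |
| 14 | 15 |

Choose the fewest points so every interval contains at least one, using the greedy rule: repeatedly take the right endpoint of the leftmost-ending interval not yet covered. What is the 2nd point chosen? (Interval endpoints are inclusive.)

5

Sort by right endpoint; whenever an interval is uncovered, place a point at its right end.
By right end: [1,3]  [3,4]  [4,5]  [2,6]  [5,7]  [5,8]  [10,11]  [14,15]
[1,3] uncovered → point at 3; [4,5] uncovered → point at 5; [10,11] uncovered → point at 11; [14,15] uncovered → point at 15.
Points: 3, 5, 11, 15 (4 total).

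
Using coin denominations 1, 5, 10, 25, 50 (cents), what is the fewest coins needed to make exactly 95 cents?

4

Greedy: take as many of the largest coin as possible, then repeat with the remainder.
95 = 1×50 + 1×25 + 2×10
Total coins = 1 + 1 + 2 = 4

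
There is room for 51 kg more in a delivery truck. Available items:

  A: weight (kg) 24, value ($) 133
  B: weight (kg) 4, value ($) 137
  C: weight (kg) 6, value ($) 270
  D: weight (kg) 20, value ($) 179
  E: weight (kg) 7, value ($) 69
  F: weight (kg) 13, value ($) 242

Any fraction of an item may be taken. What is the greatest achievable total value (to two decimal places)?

902.54

Order: C (270/6=45.00) > B (137/4=34.25) > F (242/13=18.62) > E (69/7=9.86) > D (179/20=8.95) > A (133/24=5.54)
Fill: take C (6 @ 270) → take B (4 @ 137) → take F (13 @ 242) → take E (7 @ 69) → take D (20 @ 179) → take 1/24 of A → 5.54; 51/51 used.
Total value = 902.54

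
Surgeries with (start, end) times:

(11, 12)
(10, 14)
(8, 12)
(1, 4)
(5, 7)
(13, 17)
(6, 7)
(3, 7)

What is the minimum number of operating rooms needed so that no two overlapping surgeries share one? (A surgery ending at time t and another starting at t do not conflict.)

3

Events (time:±→running): 1:+→1 3:+→2 4:-→1 5:+→2 6:+→3 … peak 3.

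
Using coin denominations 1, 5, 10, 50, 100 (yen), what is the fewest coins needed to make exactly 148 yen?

Use the largest denomination that fits, subtract, and repeat.
148 = 1×100 + 4×10 + 1×5 + 3×1
Total coins = 1 + 4 + 1 + 3 = 9

9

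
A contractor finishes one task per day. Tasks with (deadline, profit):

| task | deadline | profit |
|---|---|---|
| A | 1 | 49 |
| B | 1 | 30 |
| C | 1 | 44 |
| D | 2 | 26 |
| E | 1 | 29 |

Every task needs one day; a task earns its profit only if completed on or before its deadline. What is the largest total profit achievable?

Take jobs in profit order; each goes to the latest open slot no later than its deadline.
Profit order: A=49 C=44 B=30 E=29 D=26
Assign: A→slot 1, C skipped, B skipped, E skipped, D→slot 2.
Slots: [1:A] [2:D]
Profit = 49 + 26 = 75

75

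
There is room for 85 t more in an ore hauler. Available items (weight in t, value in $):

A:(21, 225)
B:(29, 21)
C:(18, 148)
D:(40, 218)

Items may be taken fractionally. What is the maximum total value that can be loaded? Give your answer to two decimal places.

595.34

Ratios (sorted): A 10.71, C 8.22, D 5.45, B 0.72
take A (21 @ 225); take C (18 @ 148); take D (40 @ 218); take 6/29 of B → 4.34. Capacity used 85/85.
Total value = 595.34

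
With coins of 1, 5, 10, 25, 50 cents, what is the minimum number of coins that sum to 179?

8

179 = 3×50 + 1×25 + 4×1
Total coins = 3 + 1 + 4 = 8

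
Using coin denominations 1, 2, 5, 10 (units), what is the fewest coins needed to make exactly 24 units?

Use the largest denomination that fits, subtract, and repeat.
24 − 2×10→4 − 2×2→0
Total coins = 2 + 2 = 4

4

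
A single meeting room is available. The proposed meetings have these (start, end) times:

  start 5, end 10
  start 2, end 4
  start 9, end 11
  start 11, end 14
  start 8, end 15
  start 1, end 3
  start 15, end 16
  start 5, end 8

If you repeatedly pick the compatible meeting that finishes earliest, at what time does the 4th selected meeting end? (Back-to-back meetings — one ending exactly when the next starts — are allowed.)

14

Order by finish time; keep every interval that doesn't clash with the previous kept one.
By end time: (1,3), (2,4), (5,8), (5,10), (9,11), (11,14), (8,15), (15,16).
Pick (1,3); next start ≥ 3 → (5,8); next start ≥ 8 → (9,11); next start ≥ 11 → (11,14); next start ≥ 14 → (15,16).
Selected: (1,3) (5,8) (9,11) (11,14) (15,16)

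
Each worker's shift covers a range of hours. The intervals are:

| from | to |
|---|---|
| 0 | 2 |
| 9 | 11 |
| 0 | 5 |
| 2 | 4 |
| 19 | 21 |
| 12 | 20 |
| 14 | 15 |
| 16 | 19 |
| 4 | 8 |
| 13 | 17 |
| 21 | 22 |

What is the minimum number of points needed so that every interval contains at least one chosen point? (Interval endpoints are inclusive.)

6

Sort by right endpoint; whenever an interval is uncovered, place a point at its right end.
By right end: [0,2]  [2,4]  [0,5]  [4,8]  [9,11]  [14,15]  [13,17]  [16,19]  [12,20]  [19,21]  [21,22]
[0,2] uncovered → point at 2; [4,8] uncovered → point at 8; [9,11] uncovered → point at 11; [14,15] uncovered → point at 15; [16,19] uncovered → point at 19; [21,22] uncovered → point at 22.
Points: 2, 8, 11, 15, 19, 22 (6 total).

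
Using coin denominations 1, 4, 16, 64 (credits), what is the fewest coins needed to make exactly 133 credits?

4

133 = 2×64 + 1×4 + 1×1
Total coins = 2 + 1 + 1 = 4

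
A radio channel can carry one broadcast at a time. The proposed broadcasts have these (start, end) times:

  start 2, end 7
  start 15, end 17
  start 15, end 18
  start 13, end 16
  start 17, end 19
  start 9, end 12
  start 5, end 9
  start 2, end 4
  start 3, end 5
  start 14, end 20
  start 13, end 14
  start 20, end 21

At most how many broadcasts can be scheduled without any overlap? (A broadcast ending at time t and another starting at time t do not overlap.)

Greedy by earliest finish: after sorting by end time, pick each interval compatible with the last pick.
By end time: (2,4), (3,5), (2,7), (5,9), (9,12), (13,14), (13,16), (15,17), (15,18), (17,19), (14,20), (20,21).
Pick (2,4); next start ≥ 4 → (5,9); next start ≥ 9 → (9,12); next start ≥ 12 → (13,14); next start ≥ 14 → (15,17); next start ≥ 17 → (17,19); next start ≥ 19 → (20,21).
Selected 7 broadcasts.

7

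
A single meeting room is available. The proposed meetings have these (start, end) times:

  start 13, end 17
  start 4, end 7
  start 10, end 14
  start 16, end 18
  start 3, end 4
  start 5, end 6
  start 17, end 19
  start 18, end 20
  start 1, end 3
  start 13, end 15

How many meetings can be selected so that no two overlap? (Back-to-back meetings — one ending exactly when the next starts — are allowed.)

6

Sort by end time and greedily take each interval whose start is ≥ the last chosen end.
By end time: (1,3), (3,4), (5,6), (4,7), (10,14), (13,15), (13,17), (16,18), (17,19), (18,20).
Pick (1,3); next start ≥ 3 → (3,4); next start ≥ 4 → (5,6); next start ≥ 6 → (10,14); next start ≥ 14 → (16,18); next start ≥ 18 → (18,20).
Selected 6 meetings.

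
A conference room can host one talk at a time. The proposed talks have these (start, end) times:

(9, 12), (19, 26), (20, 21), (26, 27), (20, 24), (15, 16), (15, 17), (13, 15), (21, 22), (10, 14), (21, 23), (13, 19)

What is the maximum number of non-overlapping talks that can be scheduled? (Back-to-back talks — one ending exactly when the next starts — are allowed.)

6

Sort by end time and greedily take each interval whose start is ≥ the last chosen end.
Sorted by end: (9,12)  (10,14)  (13,15)  (15,16)  (15,17)  (13,19)  (20,21)  (21,22)  (21,23)  (20,24)  (19,26)  (26,27)
take (9,12); take (13,15); take (15,16); take (20,21); take (21,22); skip (21,23); skip (20,24); take (26,27).
Selected 6 talks.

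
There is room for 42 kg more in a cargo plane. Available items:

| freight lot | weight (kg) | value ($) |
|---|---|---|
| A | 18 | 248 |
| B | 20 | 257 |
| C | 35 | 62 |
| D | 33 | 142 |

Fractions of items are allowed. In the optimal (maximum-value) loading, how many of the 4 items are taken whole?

2

Sort by value per unit weight and fill in that order.
Ratios (sorted): A 13.78, B 12.85, D 4.30, C 1.77
take A (18 @ 248); take B (20 @ 257); take 4/33 of D → 17.21. Capacity used 42/42.
2 item(s) taken whole; one partial (take 4/33 of D).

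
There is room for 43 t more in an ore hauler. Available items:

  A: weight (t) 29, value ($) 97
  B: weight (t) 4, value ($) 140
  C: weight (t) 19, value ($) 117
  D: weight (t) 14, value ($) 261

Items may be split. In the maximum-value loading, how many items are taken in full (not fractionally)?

Order: B (140/4=35.00) > D (261/14=18.64) > C (117/19=6.16) > A (97/29=3.34)
Fill: take B (4 @ 140) → take D (14 @ 261) → take C (19 @ 117) → take 6/29 of A → 20.07; 43/43 used.
3 item(s) taken whole; one partial (take 6/29 of A).

3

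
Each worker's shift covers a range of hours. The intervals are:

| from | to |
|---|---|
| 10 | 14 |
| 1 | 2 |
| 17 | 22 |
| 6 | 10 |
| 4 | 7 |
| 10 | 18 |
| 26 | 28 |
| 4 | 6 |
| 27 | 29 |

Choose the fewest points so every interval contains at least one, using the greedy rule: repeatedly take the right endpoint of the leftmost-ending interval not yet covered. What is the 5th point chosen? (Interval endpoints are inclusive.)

Process intervals by earliest right end; each time one isn't hit yet, stab at its right endpoint.
Sorted: [1,2] [4,6] [4,7] [6,10] [10,14] [10,18] [17,22] [26,28] [27,29]
{[1,2]} hit by 2; {[4,6],[4,7],[6,10]} hit by 6; {[10,14],[10,18]} hit by 14; {[17,22]} hit by 22; {[26,28],[27,29]} hit by 28.
Points: 2, 6, 14, 22, 28 (5 total).

28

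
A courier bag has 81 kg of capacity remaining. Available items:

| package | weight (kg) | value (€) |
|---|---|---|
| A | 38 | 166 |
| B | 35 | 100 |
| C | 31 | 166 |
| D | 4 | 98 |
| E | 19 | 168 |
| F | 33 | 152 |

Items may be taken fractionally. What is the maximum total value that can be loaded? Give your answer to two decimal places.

Sort by value per unit weight and fill in that order.
Order: D (98/4=24.50) > E (168/19=8.84) > C (166/31=5.35) > F (152/33=4.61) > A (166/38=4.37) > B (100/35=2.86)
Fill: take D (4 @ 98) → take E (19 @ 168) → take C (31 @ 166) → take 27/33 of F → 124.36; 81/81 used.
Total value = 556.36

556.36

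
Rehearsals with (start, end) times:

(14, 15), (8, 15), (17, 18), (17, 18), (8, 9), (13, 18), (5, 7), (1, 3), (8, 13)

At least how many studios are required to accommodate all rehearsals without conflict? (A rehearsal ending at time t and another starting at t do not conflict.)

starts: [1, 5, 8, 8, 8, 13, 14, 17, 17]
ends:   [3, 7, 9, 13, 15, 15, 18, 18, 18]
s1→1 e3→0 s5→1 e7→0 s8→1 s8→2 s8→3  — peak 3.

3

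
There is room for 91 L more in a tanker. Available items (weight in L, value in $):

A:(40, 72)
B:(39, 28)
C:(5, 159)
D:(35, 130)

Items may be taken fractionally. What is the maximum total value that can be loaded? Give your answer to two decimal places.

Order: C (159/5=31.80) > D (130/35=3.71) > A (72/40=1.80) > B (28/39=0.72)
Fill: take C (5 @ 159) → take D (35 @ 130) → take A (40 @ 72) → take 11/39 of B → 7.90; 91/91 used.
Total value = 368.90

368.90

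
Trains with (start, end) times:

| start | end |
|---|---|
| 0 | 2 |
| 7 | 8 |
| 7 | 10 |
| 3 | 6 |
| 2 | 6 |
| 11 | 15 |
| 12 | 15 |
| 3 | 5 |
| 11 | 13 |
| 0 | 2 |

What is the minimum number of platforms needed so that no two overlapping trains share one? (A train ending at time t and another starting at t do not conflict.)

3

starts: [0, 0, 2, 3, 3, 7, 7, 11, 11, 12]
ends:   [2, 2, 5, 6, 6, 8, 10, 13, 15, 15]
s0→1 s0→2 e2→1 e2→0 s2→1 s3→2 s3→3  — peak 3.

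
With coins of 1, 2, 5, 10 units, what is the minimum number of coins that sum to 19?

4

19 = 1×10 + 1×5 + 2×2
Total coins = 1 + 1 + 2 = 4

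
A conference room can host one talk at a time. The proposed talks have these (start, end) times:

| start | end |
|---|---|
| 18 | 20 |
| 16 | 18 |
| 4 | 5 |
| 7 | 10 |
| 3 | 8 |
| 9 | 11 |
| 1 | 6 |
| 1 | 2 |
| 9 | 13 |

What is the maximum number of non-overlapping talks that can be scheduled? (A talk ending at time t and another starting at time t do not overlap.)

5

Sorted by end: (1,2)  (4,5)  (1,6)  (3,8)  (7,10)  (9,11)  (9,13)  (16,18)  (18,20)
take (1,2); take (4,5); take (7,10); take (16,18); take (18,20).
Selected 5 talks.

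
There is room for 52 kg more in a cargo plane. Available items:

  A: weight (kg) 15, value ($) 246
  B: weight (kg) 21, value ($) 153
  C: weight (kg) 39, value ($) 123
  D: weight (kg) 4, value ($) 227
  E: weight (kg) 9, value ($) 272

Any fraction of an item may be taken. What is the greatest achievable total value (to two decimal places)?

Greedy by value/weight ratio, highest first.
Ratios (sorted): D 56.75, E 30.22, A 16.40, B 7.29, C 3.15
take D (4 @ 227); take E (9 @ 272); take A (15 @ 246); take B (21 @ 153); take 3/39 of C → 9.46. Capacity used 52/52.
Total value = 907.46

907.46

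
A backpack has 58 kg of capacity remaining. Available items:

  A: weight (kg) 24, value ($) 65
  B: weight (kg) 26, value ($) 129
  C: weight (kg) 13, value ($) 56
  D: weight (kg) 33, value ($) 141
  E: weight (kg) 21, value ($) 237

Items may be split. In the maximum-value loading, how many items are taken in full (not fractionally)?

2

Greedy by value/weight ratio, highest first.
Ratios (sorted): E 11.29, B 4.96, C 4.31, D 4.27, A 2.71
take E (21 @ 237); take B (26 @ 129); take 11/13 of C → 47.38. Capacity used 58/58.
2 item(s) taken whole; one partial (take 11/13 of C).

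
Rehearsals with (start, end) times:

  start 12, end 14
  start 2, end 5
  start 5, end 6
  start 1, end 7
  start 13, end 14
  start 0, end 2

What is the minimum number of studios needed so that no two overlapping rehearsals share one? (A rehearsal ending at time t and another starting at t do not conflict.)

starts: [0, 1, 2, 5, 12, 13]
ends:   [2, 5, 6, 7, 14, 14]
s0→1 s1→2  — peak 2.

2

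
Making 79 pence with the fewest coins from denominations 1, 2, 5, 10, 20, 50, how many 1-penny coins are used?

Use the largest denomination that fits, subtract, and repeat.
79 − 1×50→29 − 1×20→9 − 1×5→4 − 2×2→0
Count of 1: 0

0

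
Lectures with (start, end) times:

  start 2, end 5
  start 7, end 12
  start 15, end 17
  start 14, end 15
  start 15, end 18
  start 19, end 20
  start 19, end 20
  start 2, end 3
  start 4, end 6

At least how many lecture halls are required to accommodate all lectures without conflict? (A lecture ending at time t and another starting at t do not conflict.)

The answer is the maximum number of intervals overlapping at any instant.
Events (time:±→running): 2:+→1 2:+→2 … peak 2.

2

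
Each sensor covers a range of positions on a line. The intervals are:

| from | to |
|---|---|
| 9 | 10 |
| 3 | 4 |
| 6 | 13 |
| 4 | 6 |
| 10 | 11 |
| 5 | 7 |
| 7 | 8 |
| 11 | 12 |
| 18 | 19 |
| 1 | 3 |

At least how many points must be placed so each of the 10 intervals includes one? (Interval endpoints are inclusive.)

Sort by right endpoint; whenever an interval is uncovered, place a point at its right end.
Sorted: [1,3] [3,4] [4,6] [5,7] [7,8] [9,10] [10,11] [11,12] [6,13] [18,19]
{[1,3],[3,4]} hit by 3; {[4,6],[5,7]} hit by 6; {[7,8]} hit by 8; {[9,10],[10,11]} hit by 10; {[11,12],[6,13]} hit by 12; {[18,19]} hit by 19.
Points: 3, 6, 8, 10, 12, 19 (6 total).

6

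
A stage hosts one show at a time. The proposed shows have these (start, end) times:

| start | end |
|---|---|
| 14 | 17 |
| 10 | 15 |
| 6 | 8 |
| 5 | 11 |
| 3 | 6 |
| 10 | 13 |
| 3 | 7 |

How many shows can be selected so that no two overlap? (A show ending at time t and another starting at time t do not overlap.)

4

By end time: (3,6), (3,7), (6,8), (5,11), (10,13), (10,15), (14,17).
Pick (3,6); next start ≥ 6 → (6,8); next start ≥ 8 → (10,13); next start ≥ 13 → (14,17).
Selected 4 shows.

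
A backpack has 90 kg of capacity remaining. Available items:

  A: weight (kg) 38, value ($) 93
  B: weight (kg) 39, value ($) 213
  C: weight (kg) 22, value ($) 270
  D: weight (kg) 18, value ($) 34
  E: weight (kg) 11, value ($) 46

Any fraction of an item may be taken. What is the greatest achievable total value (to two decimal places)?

573.05

Ratios (sorted): C 12.27, B 5.46, E 4.18, A 2.45, D 1.89
take C (22 @ 270); take B (39 @ 213); take E (11 @ 46); take 18/38 of A → 44.05. Capacity used 90/90.
Total value = 573.05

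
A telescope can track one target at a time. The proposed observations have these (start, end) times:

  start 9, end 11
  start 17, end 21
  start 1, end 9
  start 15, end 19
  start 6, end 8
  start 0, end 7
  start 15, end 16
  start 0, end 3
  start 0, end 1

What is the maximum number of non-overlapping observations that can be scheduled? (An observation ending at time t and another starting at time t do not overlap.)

Sorted by end: (0,1)  (0,3)  (0,7)  (6,8)  (1,9)  (9,11)  (15,16)  (15,19)  (17,21)
take (0,1); take (6,8); skip (1,9); take (9,11); take (15,16); take (17,21).
Selected 5 observations.

5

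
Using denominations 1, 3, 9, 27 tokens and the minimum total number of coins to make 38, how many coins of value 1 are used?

Greedy: take as many of the largest coin as possible, then repeat with the remainder.
38 − 1×27→11 − 1×9→2 − 2×1→0
Count of 1: 2

2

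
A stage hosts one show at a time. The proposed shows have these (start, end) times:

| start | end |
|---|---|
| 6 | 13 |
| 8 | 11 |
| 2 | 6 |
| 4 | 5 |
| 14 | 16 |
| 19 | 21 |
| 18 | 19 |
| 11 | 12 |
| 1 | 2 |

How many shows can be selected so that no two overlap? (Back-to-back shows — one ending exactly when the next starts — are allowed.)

7

Sorted by end: (1,2)  (4,5)  (2,6)  (8,11)  (11,12)  (6,13)  (14,16)  (18,19)  (19,21)
take (1,2); take (4,5); skip (2,6); take (8,11); take (11,12); take (14,16); take (18,19); take (19,21).
Selected 7 shows.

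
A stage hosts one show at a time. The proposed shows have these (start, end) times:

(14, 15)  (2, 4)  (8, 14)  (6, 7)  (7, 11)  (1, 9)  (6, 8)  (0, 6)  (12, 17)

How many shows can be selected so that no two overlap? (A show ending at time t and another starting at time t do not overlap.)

Greedy by earliest finish: after sorting by end time, pick each interval compatible with the last pick.
By end time: (2,4), (0,6), (6,7), (6,8), (1,9), (7,11), (8,14), (14,15), (12,17).
Pick (2,4); next start ≥ 4 → (6,7); next start ≥ 7 → (7,11); next start ≥ 11 → (14,15).
Selected 4 shows.

4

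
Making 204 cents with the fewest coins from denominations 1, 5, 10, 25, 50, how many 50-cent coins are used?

4

Use the largest denomination that fits, subtract, and repeat.
204 − 4×50→4 − 4×1→0
Count of 50: 4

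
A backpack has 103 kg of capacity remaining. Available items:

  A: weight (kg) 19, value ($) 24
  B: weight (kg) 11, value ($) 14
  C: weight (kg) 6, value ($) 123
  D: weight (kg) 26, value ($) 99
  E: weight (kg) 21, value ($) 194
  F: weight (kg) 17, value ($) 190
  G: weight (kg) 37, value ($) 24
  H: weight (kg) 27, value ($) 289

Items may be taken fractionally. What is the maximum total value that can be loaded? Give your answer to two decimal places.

Sort by value per unit weight and fill in that order.
Ratios (sorted): C 20.50, F 11.18, H 10.70, E 9.24, D 3.81, B 1.27, A 1.26, G 0.65
take C (6 @ 123); take F (17 @ 190); take H (27 @ 289); take E (21 @ 194); take D (26 @ 99); take 6/11 of B → 7.64. Capacity used 103/103.
Total value = 902.64

902.64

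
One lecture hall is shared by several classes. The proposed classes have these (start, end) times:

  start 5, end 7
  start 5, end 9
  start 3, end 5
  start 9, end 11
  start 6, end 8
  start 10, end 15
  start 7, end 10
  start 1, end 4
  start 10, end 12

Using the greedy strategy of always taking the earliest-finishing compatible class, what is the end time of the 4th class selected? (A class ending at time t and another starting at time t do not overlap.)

12

Order by finish time; keep every interval that doesn't clash with the previous kept one.
By end time: (1,4), (3,5), (5,7), (6,8), (5,9), (7,10), (9,11), (10,12), (10,15).
Pick (1,4); next start ≥ 4 → (5,7); next start ≥ 7 → (7,10); next start ≥ 10 → (10,12).
Selected: (1,4) (5,7) (7,10) (10,12)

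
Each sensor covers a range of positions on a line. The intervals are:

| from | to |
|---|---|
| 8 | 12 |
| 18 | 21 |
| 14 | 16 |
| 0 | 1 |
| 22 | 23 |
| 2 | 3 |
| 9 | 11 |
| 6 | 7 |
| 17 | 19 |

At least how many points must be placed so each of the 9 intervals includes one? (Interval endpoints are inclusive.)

7

Sort by right endpoint; whenever an interval is uncovered, place a point at its right end.
Sorted: [0,1] [2,3] [6,7] [9,11] [8,12] [14,16] [17,19] [18,21] [22,23]
{[0,1]} hit by 1; {[2,3]} hit by 3; {[6,7]} hit by 7; {[9,11],[8,12]} hit by 11; {[14,16]} hit by 16; {[17,19],[18,21]} hit by 19; {[22,23]} hit by 23.
Points: 1, 3, 7, 11, 16, 19, 23 (7 total).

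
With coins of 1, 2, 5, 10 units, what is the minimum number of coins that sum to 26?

4

26 − 2×10→6 − 1×5→1 − 1×1→0
Total coins = 2 + 1 + 1 = 4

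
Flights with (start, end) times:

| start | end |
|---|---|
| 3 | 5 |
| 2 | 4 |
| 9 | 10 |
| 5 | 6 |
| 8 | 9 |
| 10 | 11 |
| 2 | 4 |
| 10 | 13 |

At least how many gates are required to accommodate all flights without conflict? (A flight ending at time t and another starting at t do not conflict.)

3

Count concurrent intervals with a sweep; the peak is the room count.
Events (time:±→running): 2:+→1 2:+→2 3:+→3 … peak 3.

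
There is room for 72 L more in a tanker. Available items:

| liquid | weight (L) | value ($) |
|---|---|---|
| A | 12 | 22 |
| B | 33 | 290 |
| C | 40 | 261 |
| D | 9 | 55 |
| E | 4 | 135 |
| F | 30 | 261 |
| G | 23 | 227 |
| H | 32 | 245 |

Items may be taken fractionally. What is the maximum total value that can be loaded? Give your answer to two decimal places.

756.40

Sort by value per unit weight and fill in that order.
Order: E (135/4=33.75) > G (227/23=9.87) > B (290/33=8.79) > F (261/30=8.70) > H (245/32=7.66) > C (261/40=6.53) > D (55/9=6.11) > A (22/12=1.83)
Fill: take E (4 @ 135) → take G (23 @ 227) → take B (33 @ 290) → take 12/30 of F → 104.40; 72/72 used.
Total value = 756.40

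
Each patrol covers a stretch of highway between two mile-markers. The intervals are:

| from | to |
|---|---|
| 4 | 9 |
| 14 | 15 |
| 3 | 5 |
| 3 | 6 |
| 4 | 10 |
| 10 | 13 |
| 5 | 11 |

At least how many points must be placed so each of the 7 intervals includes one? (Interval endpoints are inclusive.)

3

Process intervals by earliest right end; each time one isn't hit yet, stab at its right endpoint.
Sorted: [3,5] [3,6] [4,9] [4,10] [5,11] [10,13] [14,15]
{[3,5],[3,6],[4,9],[4,10],[5,11]} hit by 5; {[10,13]} hit by 13; {[14,15]} hit by 15.
Points: 5, 13, 15 (3 total).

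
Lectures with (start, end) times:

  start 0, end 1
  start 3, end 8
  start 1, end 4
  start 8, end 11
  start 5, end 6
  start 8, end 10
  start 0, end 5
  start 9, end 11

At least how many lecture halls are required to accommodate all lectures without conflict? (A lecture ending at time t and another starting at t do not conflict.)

The answer is the maximum number of intervals overlapping at any instant.
starts: [0, 0, 1, 3, 5, 8, 8, 9]
ends:   [1, 4, 5, 6, 8, 10, 11, 11]
s0→1 s0→2 e1→1 s1→2 s3→3  — peak 3.

3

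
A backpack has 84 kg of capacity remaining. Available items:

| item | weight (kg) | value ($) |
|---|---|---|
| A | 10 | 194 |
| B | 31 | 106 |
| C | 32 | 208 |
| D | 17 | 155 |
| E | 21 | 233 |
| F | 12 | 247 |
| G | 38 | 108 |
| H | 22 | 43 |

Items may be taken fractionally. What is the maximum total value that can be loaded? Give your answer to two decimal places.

985.00

Sort by value per unit weight and fill in that order.
Ratios (sorted): F 20.58, A 19.40, E 11.10, D 9.12, C 6.50, B 3.42, G 2.84, H 1.95
take F (12 @ 247); take A (10 @ 194); take E (21 @ 233); take D (17 @ 155); take 24/32 of C → 156.00. Capacity used 84/84.
Total value = 985.00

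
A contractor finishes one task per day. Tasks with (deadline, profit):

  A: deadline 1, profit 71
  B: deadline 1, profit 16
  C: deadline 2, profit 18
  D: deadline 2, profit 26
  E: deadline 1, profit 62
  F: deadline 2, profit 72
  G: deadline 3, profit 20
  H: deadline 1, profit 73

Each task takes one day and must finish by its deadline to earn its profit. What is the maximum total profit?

165

Profit order: H=73 F=72 A=71 E=62 D=26 G=20 C=18 B=16
Assign: H→slot 1, F→slot 2, A skipped, E skipped, D skipped, G→slot 3, C skipped, B skipped.
Slots: [1:H] [2:F] [3:G]
Profit = 73 + 72 + 20 = 165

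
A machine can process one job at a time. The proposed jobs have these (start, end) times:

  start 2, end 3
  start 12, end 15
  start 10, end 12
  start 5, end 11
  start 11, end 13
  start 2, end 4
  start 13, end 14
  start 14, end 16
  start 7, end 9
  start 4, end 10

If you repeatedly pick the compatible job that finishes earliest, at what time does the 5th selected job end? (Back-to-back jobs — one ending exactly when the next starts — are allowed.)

16

By end time: (2,3), (2,4), (7,9), (4,10), (5,11), (10,12), (11,13), (13,14), (12,15), (14,16).
Pick (2,3); next start ≥ 3 → (7,9); next start ≥ 9 → (10,12); next start ≥ 12 → (13,14); next start ≥ 14 → (14,16).
Selected: (2,3) (7,9) (10,12) (13,14) (14,16)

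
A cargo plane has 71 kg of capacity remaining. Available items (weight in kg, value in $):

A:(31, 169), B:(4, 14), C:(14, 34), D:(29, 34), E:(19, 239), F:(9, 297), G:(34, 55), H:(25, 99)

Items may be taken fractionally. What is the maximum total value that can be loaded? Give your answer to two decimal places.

752.52

Ratios (sorted): F 33.00, E 12.58, A 5.45, H 3.96, B 3.50, C 2.43, G 1.62, D 1.17
take F (9 @ 297); take E (19 @ 239); take A (31 @ 169); take 12/25 of H → 47.52. Capacity used 71/71.
Total value = 752.52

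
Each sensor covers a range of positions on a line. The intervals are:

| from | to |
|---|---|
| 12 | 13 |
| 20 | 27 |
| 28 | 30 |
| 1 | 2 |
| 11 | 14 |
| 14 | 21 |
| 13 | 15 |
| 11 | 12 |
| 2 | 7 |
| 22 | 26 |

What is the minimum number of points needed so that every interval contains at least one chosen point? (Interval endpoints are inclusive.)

Sorted: [1,2] [2,7] [11,12] [12,13] [11,14] [13,15] [14,21] [22,26] [20,27] [28,30]
{[1,2],[2,7]} hit by 2; {[11,12],[12,13],[11,14]} hit by 12; {[13,15],[14,21]} hit by 15; {[22,26],[20,27]} hit by 26; {[28,30]} hit by 30.
Points: 2, 12, 15, 26, 30 (5 total).

5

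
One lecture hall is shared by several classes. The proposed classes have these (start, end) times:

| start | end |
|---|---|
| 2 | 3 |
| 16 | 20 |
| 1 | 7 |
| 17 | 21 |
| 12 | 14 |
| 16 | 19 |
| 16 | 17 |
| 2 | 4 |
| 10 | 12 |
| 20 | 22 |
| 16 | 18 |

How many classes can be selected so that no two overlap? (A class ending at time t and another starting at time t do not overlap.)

Sort by end time and greedily take each interval whose start is ≥ the last chosen end.
Sorted by end: (2,3)  (2,4)  (1,7)  (10,12)  (12,14)  (16,17)  (16,18)  (16,19)  (16,20)  (17,21)  (20,22)
take (2,3); skip (1,7); take (10,12); take (12,14); take (16,17); skip (16,19); take (17,21).
Selected 5 classes.

5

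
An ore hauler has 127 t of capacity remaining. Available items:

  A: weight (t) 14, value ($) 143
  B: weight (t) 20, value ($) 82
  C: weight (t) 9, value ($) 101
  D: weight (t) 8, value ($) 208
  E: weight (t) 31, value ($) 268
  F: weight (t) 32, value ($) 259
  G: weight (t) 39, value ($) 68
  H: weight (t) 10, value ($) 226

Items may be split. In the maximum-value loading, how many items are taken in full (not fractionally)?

7

Sort by value per unit weight and fill in that order.
Order: D (208/8=26.00) > H (226/10=22.60) > C (101/9=11.22) > A (143/14=10.21) > E (268/31=8.65) > F (259/32=8.09) > B (82/20=4.10) > G (68/39=1.74)
Fill: take D (8 @ 208) → take H (10 @ 226) → take C (9 @ 101) → take A (14 @ 143) → take E (31 @ 268) → take F (32 @ 259) → take B (20 @ 82) → take 3/39 of G → 5.23; 127/127 used.
7 item(s) taken whole; one partial (take 3/39 of G).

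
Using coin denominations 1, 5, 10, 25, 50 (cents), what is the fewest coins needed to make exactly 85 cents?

3

Use the largest denomination that fits, subtract, and repeat.
85 − 1×50→35 − 1×25→10 − 1×10→0
Total coins = 1 + 1 + 1 = 3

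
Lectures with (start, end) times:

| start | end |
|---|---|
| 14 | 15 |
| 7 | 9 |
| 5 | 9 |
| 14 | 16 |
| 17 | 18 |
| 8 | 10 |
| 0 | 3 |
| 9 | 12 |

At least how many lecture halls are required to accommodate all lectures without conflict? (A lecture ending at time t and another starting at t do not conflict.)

3

The answer is the maximum number of intervals overlapping at any instant.
starts: [0, 5, 7, 8, 9, 14, 14, 17]
ends:   [3, 9, 9, 10, 12, 15, 16, 18]
s0→1 e3→0 s5→1 s7→2 s8→3  — peak 3.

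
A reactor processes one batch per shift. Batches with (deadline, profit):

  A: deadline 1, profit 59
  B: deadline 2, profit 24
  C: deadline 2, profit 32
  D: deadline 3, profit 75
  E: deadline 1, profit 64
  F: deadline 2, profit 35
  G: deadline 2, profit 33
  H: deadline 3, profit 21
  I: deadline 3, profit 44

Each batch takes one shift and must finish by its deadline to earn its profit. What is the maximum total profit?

Sort by profit descending; place each in the latest free slot ≤ its deadline.
By profit: D(d3,75), E(d1,64), A(d1,59), I(d3,44), F(d2,35), G(d2,33), C(d2,32), B(d2,24), H(d3,21)
D→slot 3; E→slot 1; A skipped; I→slot 2; F skipped; G skipped; C skipped; B skipped; H skipped.
Profit = 64 + 44 + 75 = 183

183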